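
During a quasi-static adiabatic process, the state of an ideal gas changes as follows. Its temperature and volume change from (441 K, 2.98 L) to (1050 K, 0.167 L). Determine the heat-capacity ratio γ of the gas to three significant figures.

γ ≈ 1.30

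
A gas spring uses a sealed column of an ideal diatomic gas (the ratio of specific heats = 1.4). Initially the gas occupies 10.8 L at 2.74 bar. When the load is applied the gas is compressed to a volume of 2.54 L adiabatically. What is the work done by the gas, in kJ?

P₂ = P₁(V₁/V₂)^γ = 2.74×(10.8/2.54)^(1.4) = 20.79 bar.
For a reversible adiabat, W_by_gas = (P₁V₁ − P₂V₂)/(γ−1).
W_by = (274000×0.0108 − 2.079×10^6×0.00254) / (0.4) = -5801 J.

W ≈ -5.80 kJ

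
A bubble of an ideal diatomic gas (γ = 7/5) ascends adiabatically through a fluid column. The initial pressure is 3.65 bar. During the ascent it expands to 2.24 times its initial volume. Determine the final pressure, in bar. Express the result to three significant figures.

P₂ ≈ 1.18 bar

Since PV^γ is constant along a reversible adiabat, P₂ = P₁ (V₁/V₂)^γ.
P₂ = 3.65 × (1/2.24)^(7/5) = 1.18 bar.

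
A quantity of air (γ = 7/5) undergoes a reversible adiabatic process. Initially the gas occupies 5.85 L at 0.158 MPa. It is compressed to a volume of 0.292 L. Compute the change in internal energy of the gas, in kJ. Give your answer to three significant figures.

ΔU ≈ 5.35 kJ

P₂ = P₁(V₁/V₂)^γ = 0.158×(5.85/0.292)^(7/5) = 10.5 MPa.
For a reversible adiabat, W_by_gas = (P₁V₁ − P₂V₂)/(γ−1).
W_by = (158000×0.00585 − 1.05×10^7×0.000292) / (2/5) = -5353 J.
Q = 0 ⇒ ΔU = −W_by = 5353 J.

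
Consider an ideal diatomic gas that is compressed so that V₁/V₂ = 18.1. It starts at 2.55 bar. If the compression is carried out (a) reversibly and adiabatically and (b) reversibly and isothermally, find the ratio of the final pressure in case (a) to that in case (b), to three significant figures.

P_adiabatic / P_isothermal ≈ 3.18

For a diatomic ideal gas γ = 7/5.
Isothermal: P_b = P₁(V₁/V₂) = 2.55×18.1.
Adiabatic: P_a = P₁(V₁/V₂)^γ = 2.55×18.1^(7/5).
P_a/P_b = (V₁/V₂)^(γ−1) = 18.1^(2/5) = 3.185.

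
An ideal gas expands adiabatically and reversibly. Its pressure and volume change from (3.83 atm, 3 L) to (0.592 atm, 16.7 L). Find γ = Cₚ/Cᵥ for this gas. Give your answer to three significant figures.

γ ≈ 1.09

PV^γ = const ⇒ γ = ln(P₂/P₁) / ln(V₁/V₂).
γ = ln(0.592/3.83) / ln(3/16.7) = 1.088.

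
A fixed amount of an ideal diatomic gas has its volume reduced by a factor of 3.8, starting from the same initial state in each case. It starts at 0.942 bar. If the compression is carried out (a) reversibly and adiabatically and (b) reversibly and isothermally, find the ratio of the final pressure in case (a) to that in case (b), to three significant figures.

P_adiabatic / P_isothermal ≈ 1.71

For a diatomic ideal gas γ = 7/5.
Isothermal: P_b = P₁(V₁/V₂) = 0.942×3.8.
Adiabatic: P_a = P₁(V₁/V₂)^γ = 0.942×3.8^(7/5).
P_a/P_b = (V₁/V₂)^(γ−1) = 3.8^(2/5) = 1.706.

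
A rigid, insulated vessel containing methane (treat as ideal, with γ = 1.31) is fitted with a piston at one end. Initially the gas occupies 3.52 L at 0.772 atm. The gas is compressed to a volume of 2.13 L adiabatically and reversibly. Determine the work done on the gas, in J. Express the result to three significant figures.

P₂ = P₁(V₁/V₂)^γ = 0.772×(3.52/2.13)^(1.31) = 1.491 atm.
For a reversible adiabat, W_by_gas = (P₁V₁ − P₂V₂)/(γ−1).
W_by = (78220×0.00352 − 151100×0.00213) / (0.31) = -149.7 J.
W_on_gas = −W_by = 149.7 J.

W ≈ 150 J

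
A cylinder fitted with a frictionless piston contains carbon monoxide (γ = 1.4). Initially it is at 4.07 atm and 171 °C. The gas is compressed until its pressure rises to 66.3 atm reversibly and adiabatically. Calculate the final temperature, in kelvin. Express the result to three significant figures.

T₂ ≈ 986 K

Along an adiabat T P^((1−γ)/γ) is constant, so T₂ = T₁ (P₂/P₁)^((γ−1)/γ).
T₁ = 171 °C = 444.1 K.
T₂ = 444.1 × (66.3/4.07)^(0.286) = 985.8 K.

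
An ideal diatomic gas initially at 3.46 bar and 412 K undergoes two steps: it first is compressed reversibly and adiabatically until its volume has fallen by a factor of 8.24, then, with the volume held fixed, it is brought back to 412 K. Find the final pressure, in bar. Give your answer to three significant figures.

P₃ ≈ 28.5 bar

For a diatomic ideal gas γ = 7/5.
Adiabatic step (PV^γ = const): P₂ = 3.46×8.24^(7/5) = 66.28 bar; T₂ = 412×8.24^(2/5) = 957.8 K.
Isochoric: P₃ = P₂(T₃/T₂) = 66.28 × (412/957.8) = 28.51 bar.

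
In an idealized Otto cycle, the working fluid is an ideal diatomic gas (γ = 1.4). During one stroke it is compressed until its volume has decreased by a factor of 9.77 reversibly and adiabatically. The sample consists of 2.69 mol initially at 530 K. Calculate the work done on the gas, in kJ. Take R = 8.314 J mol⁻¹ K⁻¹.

W ≈ 44.1 kJ

For a reversible adiabat TV^(γ−1) is constant, so T₂ = T₁ (V₁/V₂)^(γ−1).
T₂ = 530 × 9.77^(0.4) = 1319 K.
Q = 0, so ΔU = W_on_gas = nCᵥΔT with Cᵥ = R/(γ−1) = 20.79 J/(mol·K).
ΔU = 2.69 × 20.79 × (1319 − 530) = 44110 J.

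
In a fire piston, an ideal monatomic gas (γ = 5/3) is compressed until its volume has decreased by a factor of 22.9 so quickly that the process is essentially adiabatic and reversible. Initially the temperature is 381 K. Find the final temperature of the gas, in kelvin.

For a reversible adiabat TV^(γ−1) is constant, so T₂ = T₁ (V₁/V₂)^(γ−1).
T₂ = 381 × 22.9^(2/3) = 3072 K.

T₂ ≈ 3070 K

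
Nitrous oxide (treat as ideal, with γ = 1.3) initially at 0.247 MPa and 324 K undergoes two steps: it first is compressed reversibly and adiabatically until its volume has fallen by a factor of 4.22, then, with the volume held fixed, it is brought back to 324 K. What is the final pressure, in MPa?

P₃ ≈ 1.04 MPa

Adiabatic step (PV^γ = const): P₂ = 0.247×4.22^(1.3) = 1.605 MPa; T₂ = 324×4.22^(0.3) = 499 K.
Isochoric: P₃ = P₂(T₃/T₂) = 1.605 × (324/499) = 1.042 MPa.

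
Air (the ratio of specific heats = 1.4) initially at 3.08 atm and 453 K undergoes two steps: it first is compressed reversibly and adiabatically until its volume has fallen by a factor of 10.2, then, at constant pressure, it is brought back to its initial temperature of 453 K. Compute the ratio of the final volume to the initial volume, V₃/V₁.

V₃/V₁ ≈ 0.0387

Adiabatic step: V₂/V₁ = 0.09804; T₂ = T₁·10.2^(0.4) = 1147 K.
Isobaric step: V₃/V₂ = T₃/T₂ = 453/1147.
V₃/V₁ = (V₂/V₁)(V₃/V₂) = 0.09804 × (453/1147) = 0.03872.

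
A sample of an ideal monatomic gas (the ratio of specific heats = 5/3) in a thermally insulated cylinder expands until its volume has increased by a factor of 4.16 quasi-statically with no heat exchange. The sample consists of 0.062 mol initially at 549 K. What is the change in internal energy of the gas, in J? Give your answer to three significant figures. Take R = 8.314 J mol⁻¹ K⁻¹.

ΔU ≈ -260 J

For a reversible adiabat TV^(γ−1) is constant, so T₂ = T₁ (V₁/V₂)^(γ−1).
T₂ = 549 × (1/4.16)^(2/3) = 212.2 K.
Q = 0, so ΔU = W_on_gas = nCᵥΔT with Cᵥ = R/(γ−1) = 12.47 J/(mol·K).
ΔU = 0.062 × 12.47 × (212.2 − 549) = -260.4 J.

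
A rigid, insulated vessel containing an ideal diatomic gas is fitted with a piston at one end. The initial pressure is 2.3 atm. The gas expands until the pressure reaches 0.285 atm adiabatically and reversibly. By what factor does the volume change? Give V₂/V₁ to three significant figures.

From PV^γ = const, V₂/V₁ = (P₁/P₂)^(1/γ).
For a diatomic ideal gas γ = 7/5.
V₂/V₁ = (2.3/0.285)^(5/7) = 4.444.

V₂/V₁ ≈ 4.44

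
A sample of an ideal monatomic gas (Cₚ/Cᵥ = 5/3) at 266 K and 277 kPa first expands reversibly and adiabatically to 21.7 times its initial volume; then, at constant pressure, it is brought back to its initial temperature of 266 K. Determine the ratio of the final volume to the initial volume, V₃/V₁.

Adiabatic step: V₂/V₁ = 21.7; T₂ = T₁·(1/21.7)^(2/3) = 34.19 K.
Isobaric step: V₃/V₂ = T₃/T₂ = 266/34.19.
V₃/V₁ = (V₂/V₁)(V₃/V₂) = 21.7 × (266/34.19) = 168.8.

V₃/V₁ ≈ 169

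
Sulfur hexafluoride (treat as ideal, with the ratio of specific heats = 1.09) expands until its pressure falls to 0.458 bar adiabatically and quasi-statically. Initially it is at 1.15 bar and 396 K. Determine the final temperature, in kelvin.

T₂ ≈ 367 K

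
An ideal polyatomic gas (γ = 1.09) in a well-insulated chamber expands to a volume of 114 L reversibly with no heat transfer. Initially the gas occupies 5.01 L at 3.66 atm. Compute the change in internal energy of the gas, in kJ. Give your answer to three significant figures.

P₂ = P₁(V₁/V₂)^γ = 3.66×(5.01/114)^(1.09) = 0.1214 atm.
For a reversible adiabat, W_by_gas = (P₁V₁ − P₂V₂)/(γ−1).
W_by = (370800×0.00501 − 12300×0.114) / (0.09) = 5061 J.
Q = 0 ⇒ ΔU = −W_by = -5061 J.

ΔU ≈ -5.06 kJ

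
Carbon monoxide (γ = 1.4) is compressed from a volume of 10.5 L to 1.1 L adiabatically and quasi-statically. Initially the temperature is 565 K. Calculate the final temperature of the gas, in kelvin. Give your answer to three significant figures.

T₂ ≈ 1390 K

For a reversible adiabat TV^(γ−1) is constant, so T₂ = T₁ (V₁/V₂)^(γ−1).
T₂ = 565 × (10.5/1.1)^(0.4) = 1393 K.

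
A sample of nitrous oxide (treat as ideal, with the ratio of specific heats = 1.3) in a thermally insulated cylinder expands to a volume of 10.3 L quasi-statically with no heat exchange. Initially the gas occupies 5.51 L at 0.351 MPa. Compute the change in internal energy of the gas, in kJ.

ΔU ≈ -1.10 kJ

P₂ = P₁(V₁/V₂)^γ = 0.351×(5.51/10.3)^(1.3) = 0.1556 MPa.
For a reversible adiabat, W_by_gas = (P₁V₁ − P₂V₂)/(γ−1).
W_by = (351000×0.00551 − 155600×0.0103) / (0.3) = 1103 J.
Q = 0 ⇒ ΔU = −W_by = -1103 J.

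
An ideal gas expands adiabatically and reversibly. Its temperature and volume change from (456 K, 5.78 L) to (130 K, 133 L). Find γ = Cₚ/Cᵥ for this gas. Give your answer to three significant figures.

γ ≈ 1.40

TV^(γ−1) = const ⇒ γ − 1 = ln(T₂/T₁) / ln(V₁/V₂).
γ = 1 + ln(130/456) / ln(5.78/133) = 1.4.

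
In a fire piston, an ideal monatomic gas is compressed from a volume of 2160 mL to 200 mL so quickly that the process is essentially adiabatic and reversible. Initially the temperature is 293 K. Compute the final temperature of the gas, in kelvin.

T₂ ≈ 1430 K

Adiabatic: T₁V₁^(γ−1) = T₂V₂^(γ−1) ⇒ T₂ = T₁ (V₁/V₂)^(γ−1).
For a monatomic ideal gas γ = 5/3, so γ−1 = 2/3.
T₂ = 293 × (2160/200)^(2/3) = 1432 K.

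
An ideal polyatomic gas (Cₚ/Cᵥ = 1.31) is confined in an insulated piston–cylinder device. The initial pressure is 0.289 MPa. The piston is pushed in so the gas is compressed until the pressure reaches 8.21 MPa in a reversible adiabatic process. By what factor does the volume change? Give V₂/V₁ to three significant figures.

From PV^γ = const, V₂/V₁ = (P₁/P₂)^(1/γ).
V₂/V₁ = (0.289/8.21)^(0.763) = 0.07771.

V₂/V₁ ≈ 0.0777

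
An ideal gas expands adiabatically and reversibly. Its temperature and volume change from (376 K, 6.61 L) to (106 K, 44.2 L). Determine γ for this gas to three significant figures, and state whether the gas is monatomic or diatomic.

γ ≈ 1.67; monatomic

TV^(γ−1) = const ⇒ γ − 1 = ln(T₂/T₁) / ln(V₁/V₂).
γ = 1 + ln(106/376) / ln(6.61/44.2) = 1.666.
γ ≈ 1.67 is close to 5/3, so the gas is monatomic.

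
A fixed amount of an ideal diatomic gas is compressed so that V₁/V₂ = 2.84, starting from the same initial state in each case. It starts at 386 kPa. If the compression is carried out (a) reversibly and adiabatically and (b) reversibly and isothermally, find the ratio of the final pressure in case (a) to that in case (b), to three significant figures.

P_adiabatic / P_isothermal ≈ 1.52

For a diatomic ideal gas γ = 7/5.
Isothermal: P_b = P₁(V₁/V₂) = 386×2.84.
Adiabatic: P_a = P₁(V₁/V₂)^γ = 386×2.84^(7/5).
P_a/P_b = (V₁/V₂)^(γ−1) = 2.84^(2/5) = 1.518.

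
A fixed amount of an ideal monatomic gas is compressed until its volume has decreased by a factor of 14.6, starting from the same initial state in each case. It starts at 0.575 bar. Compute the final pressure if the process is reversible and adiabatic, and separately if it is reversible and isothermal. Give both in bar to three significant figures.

adiabatic: 50.1 bar; isothermal: 8.39 bar

For a monatomic ideal gas γ = 5/3.
Isothermal: P₂ = P₁(V₁/V₂) = 0.575×14.6 = 8.395 bar.
Adiabatic: P₂ = P₁(V₁/V₂)^γ = 0.575×14.6^(5/3) = 50.15 bar.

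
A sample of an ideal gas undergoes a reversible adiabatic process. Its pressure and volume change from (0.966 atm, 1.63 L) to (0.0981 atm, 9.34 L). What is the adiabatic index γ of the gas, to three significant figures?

γ ≈ 1.31

PV^γ = const ⇒ γ = ln(P₂/P₁) / ln(V₁/V₂).
γ = ln(0.0981/0.966) / ln(1.63/9.34) = 1.31.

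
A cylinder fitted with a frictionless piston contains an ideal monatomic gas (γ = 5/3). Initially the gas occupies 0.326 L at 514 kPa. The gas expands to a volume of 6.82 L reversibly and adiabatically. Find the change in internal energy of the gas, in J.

P₂ = P₁(V₁/V₂)^γ = 514×(0.326/6.82)^(5/3) = 3.236 kPa.
For a reversible adiabat, W_by_gas = (P₁V₁ − P₂V₂)/(γ−1).
W_by = (514000×0.000326 − 3236×0.00682) / (2/3) = 218.2 J.
Q = 0 ⇒ ΔU = −W_by = -218.2 J.

ΔU ≈ -218 J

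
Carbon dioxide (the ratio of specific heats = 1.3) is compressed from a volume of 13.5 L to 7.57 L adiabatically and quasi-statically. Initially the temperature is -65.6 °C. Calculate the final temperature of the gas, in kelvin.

Adiabatic: T₁V₁^(γ−1) = T₂V₂^(γ−1) ⇒ T₂ = T₁ (V₁/V₂)^(γ−1).
T₁ = -65.6 °C = 207.5 K.
T₂ = 207.5 × (13.5/7.57)^(0.3) = 246.9 K.

T₂ ≈ 247 K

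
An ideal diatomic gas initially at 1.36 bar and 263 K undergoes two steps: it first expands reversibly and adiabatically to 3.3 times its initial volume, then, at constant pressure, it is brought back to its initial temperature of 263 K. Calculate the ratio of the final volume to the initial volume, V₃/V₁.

For a diatomic ideal gas γ = 7/5.
Adiabatic step: V₂/V₁ = 3.3; T₂ = T₁·(1/3.3)^(2/5) = 163.1 K.
Isobaric step: V₃/V₂ = T₃/T₂ = 263/163.1.
V₃/V₁ = (V₂/V₁)(V₃/V₂) = 3.3 × (263/163.1) = 5.32.

V₃/V₁ ≈ 5.32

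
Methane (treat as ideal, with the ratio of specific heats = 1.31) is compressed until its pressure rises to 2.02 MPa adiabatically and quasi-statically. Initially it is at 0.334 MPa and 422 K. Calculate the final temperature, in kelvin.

T₂ ≈ 646 K

Along an adiabat T P^((1−γ)/γ) is constant, so T₂ = T₁ (P₂/P₁)^((γ−1)/γ).
T₂ = 422 × (2.02/0.334)^(0.237) = 646.1 K.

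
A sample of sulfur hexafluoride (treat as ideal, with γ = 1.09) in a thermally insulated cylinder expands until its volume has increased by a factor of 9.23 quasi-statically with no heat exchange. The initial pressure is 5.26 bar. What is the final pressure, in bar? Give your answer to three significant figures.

Adiabatic: P₁V₁^γ = P₂V₂^γ ⇒ P₂ = P₁ (V₁/V₂)^γ.
P₂ = 5.26 × (1/9.23)^(1.09) = 0.4666 bar.

P₂ ≈ 0.467 bar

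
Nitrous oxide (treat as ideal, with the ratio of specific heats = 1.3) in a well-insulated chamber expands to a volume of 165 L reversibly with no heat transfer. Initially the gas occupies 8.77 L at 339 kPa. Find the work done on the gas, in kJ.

W ≈ -5.80 kJ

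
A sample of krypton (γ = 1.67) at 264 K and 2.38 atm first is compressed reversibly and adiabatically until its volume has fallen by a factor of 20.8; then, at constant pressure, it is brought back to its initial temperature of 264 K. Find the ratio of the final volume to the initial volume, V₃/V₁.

V₃/V₁ ≈ 0.00629

Adiabatic step: V₂/V₁ = 0.04808; T₂ = T₁·20.8^(0.67) = 2017 K.
Isobaric step: V₃/V₂ = T₃/T₂ = 264/2017.
V₃/V₁ = (V₂/V₁)(V₃/V₂) = 0.04808 × (264/2017) = 0.006293.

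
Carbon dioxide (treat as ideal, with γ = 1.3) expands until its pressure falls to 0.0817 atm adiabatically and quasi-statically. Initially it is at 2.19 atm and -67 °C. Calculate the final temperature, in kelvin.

T₂ ≈ 96.5 K

Adiabatic: T₂/T₁ = (P₂/P₁)^((γ−1)/γ).
T₁ = -67 °C = 206.1 K.
T₂ = 206.1 × (0.0817/2.19)^(0.231) = 96.51 K.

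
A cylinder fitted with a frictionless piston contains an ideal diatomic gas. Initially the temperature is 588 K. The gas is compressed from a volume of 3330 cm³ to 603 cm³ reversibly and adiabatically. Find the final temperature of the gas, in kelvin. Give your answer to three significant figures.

Adiabatic: T₁V₁^(γ−1) = T₂V₂^(γ−1) ⇒ T₂ = T₁ (V₁/V₂)^(γ−1).
For a diatomic ideal gas γ = 7/5, so γ−1 = 2/5.
T₂ = 588 × (3330/603)^(2/5) = 1165 K.

T₂ ≈ 1160 K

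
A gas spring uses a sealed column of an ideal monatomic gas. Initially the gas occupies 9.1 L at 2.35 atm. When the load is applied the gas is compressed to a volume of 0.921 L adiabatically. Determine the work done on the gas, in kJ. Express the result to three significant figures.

W ≈ 11.7 kJ

γ = 5/3 for a monatomic ideal gas.
P₂ = P₁(V₁/V₂)^γ = 2.35×(9.1/0.921)^(5/3) = 106.9 atm.
For a reversible adiabat, W_by_gas = (P₁V₁ − P₂V₂)/(γ−1).
W_by = (238100×0.0091 − 1.083×10^7×0.000921) / (2/3) = -11720 J.
W_on_gas = −W_by = 11720 J.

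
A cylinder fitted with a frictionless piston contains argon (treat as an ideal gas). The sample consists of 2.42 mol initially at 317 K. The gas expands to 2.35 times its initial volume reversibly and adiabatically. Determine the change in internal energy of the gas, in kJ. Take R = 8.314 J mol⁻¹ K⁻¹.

ΔU ≈ -4.15 kJ

Adiabatic: T₁V₁^(γ−1) = T₂V₂^(γ−1) ⇒ T₂ = T₁ (V₁/V₂)^(γ−1).
γ = 5/3 for a monatomic ideal gas, so γ−1 = 2/3.
T₂ = 317 × (1/2.35)^(2/3) = 179.3 K.
Q = 0, so ΔU = W_on_gas = nCᵥΔT with Cᵥ = R/(γ−1) = 12.47 J/(mol·K).
ΔU = 2.42 × 12.47 × (179.3 − 317) = -4155 J.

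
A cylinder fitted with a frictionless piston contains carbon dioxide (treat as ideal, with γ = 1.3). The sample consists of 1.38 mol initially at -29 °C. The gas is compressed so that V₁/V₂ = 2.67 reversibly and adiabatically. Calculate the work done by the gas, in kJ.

Adiabatic: T₁V₁^(γ−1) = T₂V₂^(γ−1) ⇒ T₂ = T₁ (V₁/V₂)^(γ−1).
T₁ = -29 °C = 244.1 K.
T₂ = 244.1 × 2.67^(0.3) = 327.8 K.
Q = 0, so ΔU = W_on_gas = nCᵥΔT with Cᵥ = R/(γ−1) = 27.71 J/(mol·K).
ΔU = 1.38 × 27.71 × (327.8 − 244.1) = 3199 J.
Work done by the gas = −ΔU = -3199 J.

W ≈ -3.20 kJ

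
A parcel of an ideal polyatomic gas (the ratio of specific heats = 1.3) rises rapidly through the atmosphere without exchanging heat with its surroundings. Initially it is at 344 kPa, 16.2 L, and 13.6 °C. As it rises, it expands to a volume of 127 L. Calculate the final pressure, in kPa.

P₂ ≈ 23.7 kPa

Adiabatic: P₁V₁^γ = P₂V₂^γ ⇒ P₂ = P₁ (V₁/V₂)^γ.
P₂ = 344 × (16.2/127)^(1.3) = 23.66 kPa.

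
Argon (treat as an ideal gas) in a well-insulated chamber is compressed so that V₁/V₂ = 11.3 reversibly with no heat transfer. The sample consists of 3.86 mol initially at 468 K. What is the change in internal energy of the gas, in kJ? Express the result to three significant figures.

ΔU ≈ 90.9 kJ

For a reversible adiabat TV^(γ−1) is constant, so T₂ = T₁ (V₁/V₂)^(γ−1).
γ = 5/3 for a monatomic ideal gas, so γ−1 = 2/3.
T₂ = 468 × 11.3^(2/3) = 2357 K.
Q = 0, so ΔU = W_on_gas = nCᵥΔT with Cᵥ = R/(γ−1) = 12.47 J/(mol·K).
ΔU = 3.86 × 12.47 × (2357 − 468) = 90920 J.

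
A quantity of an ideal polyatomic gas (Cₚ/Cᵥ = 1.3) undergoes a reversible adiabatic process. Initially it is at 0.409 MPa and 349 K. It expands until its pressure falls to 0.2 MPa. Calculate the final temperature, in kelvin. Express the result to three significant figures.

T₂ ≈ 296 K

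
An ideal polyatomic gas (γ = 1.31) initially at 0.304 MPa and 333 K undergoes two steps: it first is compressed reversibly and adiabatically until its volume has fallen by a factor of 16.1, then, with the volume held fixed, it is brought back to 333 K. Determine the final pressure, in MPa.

P₃ ≈ 4.89 MPa

Adiabatic step (PV^γ = const): P₂ = 0.304×16.1^(1.31) = 11.58 MPa; T₂ = 333×16.1^(0.31) = 788.1 K.
Isochoric: P₃ = P₂(T₃/T₂) = 11.58 × (333/788.1) = 4.894 MPa.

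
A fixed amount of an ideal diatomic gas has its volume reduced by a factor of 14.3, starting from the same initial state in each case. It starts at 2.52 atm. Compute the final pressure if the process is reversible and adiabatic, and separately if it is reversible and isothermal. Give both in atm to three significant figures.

For a diatomic ideal gas γ = 7/5.
Isothermal: P₂ = P₁(V₁/V₂) = 2.52×14.3 = 36.04 atm.
Adiabatic: P₂ = P₁(V₁/V₂)^γ = 2.52×14.3^(7/5) = 104.4 atm.

adiabatic: 104 atm; isothermal: 36.0 atm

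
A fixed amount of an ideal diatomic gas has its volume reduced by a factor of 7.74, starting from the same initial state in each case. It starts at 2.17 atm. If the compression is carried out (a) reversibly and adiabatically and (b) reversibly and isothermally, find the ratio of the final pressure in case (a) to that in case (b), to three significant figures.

For a diatomic ideal gas γ = 7/5.
Isothermal: P_b = P₁(V₁/V₂) = 2.17×7.74.
Adiabatic: P_a = P₁(V₁/V₂)^γ = 2.17×7.74^(7/5).
P_a/P_b = (V₁/V₂)^(γ−1) = 7.74^(2/5) = 2.267.

P_adiabatic / P_isothermal ≈ 2.27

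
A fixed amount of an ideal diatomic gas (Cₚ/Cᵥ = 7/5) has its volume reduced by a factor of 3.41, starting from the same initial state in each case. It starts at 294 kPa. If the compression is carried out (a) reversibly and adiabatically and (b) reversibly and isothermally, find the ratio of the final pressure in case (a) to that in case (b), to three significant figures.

Isothermal: P_b = P₁(V₁/V₂) = 294×3.41.
Adiabatic: P_a = P₁(V₁/V₂)^γ = 294×3.41^(7/5).
P_a/P_b = (V₁/V₂)^(γ−1) = 3.41^(2/5) = 1.633.

P_adiabatic / P_isothermal ≈ 1.63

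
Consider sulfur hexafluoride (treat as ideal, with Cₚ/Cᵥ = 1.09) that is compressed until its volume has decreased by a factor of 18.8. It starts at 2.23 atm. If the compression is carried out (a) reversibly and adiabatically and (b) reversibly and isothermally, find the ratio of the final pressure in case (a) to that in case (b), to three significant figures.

P_adiabatic / P_isothermal ≈ 1.30

Isothermal: P_b = P₁(V₁/V₂) = 2.23×18.8.
Adiabatic: P_a = P₁(V₁/V₂)^γ = 2.23×18.8^(1.09).
P_a/P_b = (V₁/V₂)^(γ−1) = 18.8^(0.09) = 1.302.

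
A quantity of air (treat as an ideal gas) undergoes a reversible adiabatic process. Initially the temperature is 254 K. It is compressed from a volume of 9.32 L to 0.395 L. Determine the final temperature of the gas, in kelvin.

Adiabatic: T₁V₁^(γ−1) = T₂V₂^(γ−1) ⇒ T₂ = T₁ (V₁/V₂)^(γ−1).
For a diatomic ideal gas γ = 7/5, so γ−1 = 2/5.
T₂ = 254 × (9.32/0.395)^(2/5) = 899.4 K.

T₂ ≈ 899 K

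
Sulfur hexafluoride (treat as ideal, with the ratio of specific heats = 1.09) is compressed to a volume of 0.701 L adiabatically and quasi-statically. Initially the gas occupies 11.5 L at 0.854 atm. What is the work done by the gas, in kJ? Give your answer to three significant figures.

W ≈ -3.17 kJ

P₂ = P₁(V₁/V₂)^γ = 0.854×(11.5/0.701)^(1.09) = 18.02 atm.
For a reversible adiabat, W_by_gas = (P₁V₁ − P₂V₂)/(γ−1).
W_by = (86530×0.0115 − 1.826×10^6×0.000701) / (0.09) = -3166 J.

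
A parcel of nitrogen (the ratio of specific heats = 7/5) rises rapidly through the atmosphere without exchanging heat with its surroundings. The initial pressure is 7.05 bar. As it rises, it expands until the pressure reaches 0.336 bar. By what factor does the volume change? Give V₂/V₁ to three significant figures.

V₂/V₁ ≈ 8.79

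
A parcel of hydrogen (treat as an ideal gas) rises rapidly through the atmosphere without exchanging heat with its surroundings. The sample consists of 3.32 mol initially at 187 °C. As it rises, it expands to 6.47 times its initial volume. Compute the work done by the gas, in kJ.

W ≈ 16.7 kJ

Adiabatic: T₁V₁^(γ−1) = T₂V₂^(γ−1) ⇒ T₂ = T₁ (V₁/V₂)^(γ−1).
γ = 7/5 for a diatomic ideal gas, so γ−1 = 2/5.
T₁ = 187 °C = 460.1 K.
T₂ = 460.1 × (1/6.47)^(2/5) = 218 K.
Q = 0, so ΔU = W_on_gas = nCᵥΔT with Cᵥ = R/(γ−1) = 20.79 J/(mol·K).
ΔU = 3.32 × 20.79 × (218 − 460.1) = -16710 J.
Work done by the gas = −ΔU = 16710 J.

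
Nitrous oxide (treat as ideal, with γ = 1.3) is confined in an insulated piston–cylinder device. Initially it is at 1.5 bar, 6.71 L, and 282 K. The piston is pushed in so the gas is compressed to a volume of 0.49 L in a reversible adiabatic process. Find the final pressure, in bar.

P₂ ≈ 45.0 bar

Adiabatic: P₁V₁^γ = P₂V₂^γ ⇒ P₂ = P₁ (V₁/V₂)^γ.
P₂ = 1.5 × (6.71/0.49)^(1.3) = 45.04 bar.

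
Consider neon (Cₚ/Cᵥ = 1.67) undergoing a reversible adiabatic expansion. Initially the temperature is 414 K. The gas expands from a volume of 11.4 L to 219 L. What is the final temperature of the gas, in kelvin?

For a reversible adiabat TV^(γ−1) is constant, so T₂ = T₁ (V₁/V₂)^(γ−1).
T₂ = 414 × (11.4/219)^(0.67) = 57.15 K.

T₂ ≈ 57.2 K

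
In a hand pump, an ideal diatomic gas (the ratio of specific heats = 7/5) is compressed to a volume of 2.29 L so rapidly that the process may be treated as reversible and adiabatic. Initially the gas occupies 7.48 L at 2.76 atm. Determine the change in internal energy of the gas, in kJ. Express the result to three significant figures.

ΔU ≈ 3.17 kJ

P₂ = P₁(V₁/V₂)^γ = 2.76×(7.48/2.29)^(7/5) = 14.47 atm.
For a reversible adiabat, W_by_gas = (P₁V₁ − P₂V₂)/(γ−1).
W_by = (279700×0.00748 − 1.467×10^6×0.00229) / (2/5) = -3167 J.
Q = 0 ⇒ ΔU = −W_by = 3167 J.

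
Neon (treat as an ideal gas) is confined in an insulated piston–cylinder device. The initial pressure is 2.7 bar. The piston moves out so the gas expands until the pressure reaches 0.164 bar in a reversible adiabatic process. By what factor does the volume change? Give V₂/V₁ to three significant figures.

V₂/V₁ ≈ 5.37

From PV^γ = const, V₂/V₁ = (P₁/P₂)^(1/γ).
For a monatomic ideal gas γ = 5/3.
V₂/V₁ = (2.7/0.164)^(3/5) = 5.369.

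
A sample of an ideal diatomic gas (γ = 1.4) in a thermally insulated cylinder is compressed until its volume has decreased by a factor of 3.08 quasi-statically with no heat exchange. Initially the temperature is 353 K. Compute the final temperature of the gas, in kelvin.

T₂ ≈ 554 K

Adiabatic: T₁V₁^(γ−1) = T₂V₂^(γ−1) ⇒ T₂ = T₁ (V₁/V₂)^(γ−1).
T₂ = 353 × 3.08^(0.4) = 553.6 K.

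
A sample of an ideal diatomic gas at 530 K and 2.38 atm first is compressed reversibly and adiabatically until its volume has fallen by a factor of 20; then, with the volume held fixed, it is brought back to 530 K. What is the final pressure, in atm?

For a diatomic ideal gas γ = 7/5.
Adiabatic step (PV^γ = const): P₂ = 2.38×20^(7/5) = 157.8 atm; T₂ = 530×20^(2/5) = 1757 K.
Isochoric: P₃ = P₂(T₃/T₂) = 157.8 × (530/1757) = 47.6 atm.

P₃ ≈ 47.6 atm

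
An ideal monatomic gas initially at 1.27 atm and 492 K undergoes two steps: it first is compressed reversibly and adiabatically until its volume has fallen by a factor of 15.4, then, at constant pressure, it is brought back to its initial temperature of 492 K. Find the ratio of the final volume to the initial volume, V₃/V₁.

V₃/V₁ ≈ 0.0105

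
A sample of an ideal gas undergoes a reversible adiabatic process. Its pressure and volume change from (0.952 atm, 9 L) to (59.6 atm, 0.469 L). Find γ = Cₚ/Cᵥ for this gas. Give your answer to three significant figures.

γ ≈ 1.40

PV^γ = const ⇒ γ = ln(P₂/P₁) / ln(V₁/V₂).
γ = ln(59.6/0.952) / ln(9/0.469) = 1.4.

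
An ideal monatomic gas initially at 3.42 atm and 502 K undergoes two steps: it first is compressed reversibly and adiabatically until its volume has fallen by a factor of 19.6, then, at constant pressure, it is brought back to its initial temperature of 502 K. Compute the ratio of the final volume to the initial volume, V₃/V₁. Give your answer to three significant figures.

V₃/V₁ ≈ 0.00702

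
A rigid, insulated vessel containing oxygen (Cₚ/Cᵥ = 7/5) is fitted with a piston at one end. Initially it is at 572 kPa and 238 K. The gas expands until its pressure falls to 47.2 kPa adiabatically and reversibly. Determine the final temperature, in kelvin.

Along an adiabat T P^((1−γ)/γ) is constant, so T₂ = T₁ (P₂/P₁)^((γ−1)/γ).
T₂ = 238 × (47.2/572)^(2/7) = 116.7 K.

T₂ ≈ 117 K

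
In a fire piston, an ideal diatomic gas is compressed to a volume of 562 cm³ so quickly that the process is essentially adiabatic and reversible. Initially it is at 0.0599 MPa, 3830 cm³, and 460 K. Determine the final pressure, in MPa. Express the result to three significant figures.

P₂ ≈ 0.880 MPa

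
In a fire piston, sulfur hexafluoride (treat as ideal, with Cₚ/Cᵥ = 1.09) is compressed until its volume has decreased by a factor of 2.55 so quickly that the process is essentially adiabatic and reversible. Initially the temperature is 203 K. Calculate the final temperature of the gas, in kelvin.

T₂ ≈ 221 K

For a reversible adiabat TV^(γ−1) is constant, so T₂ = T₁ (V₁/V₂)^(γ−1).
T₂ = 203 × 2.55^(0.09) = 220.8 K.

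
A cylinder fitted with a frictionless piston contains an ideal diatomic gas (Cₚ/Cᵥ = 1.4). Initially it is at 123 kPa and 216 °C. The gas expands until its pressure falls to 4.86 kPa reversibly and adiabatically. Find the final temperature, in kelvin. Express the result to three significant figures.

T₂ ≈ 194 K

Adiabatic: T₂/T₁ = (P₂/P₁)^((γ−1)/γ).
T₁ = 216 °C = 489.1 K.
T₂ = 489.1 × (4.86/123)^(0.286) = 194.3 K.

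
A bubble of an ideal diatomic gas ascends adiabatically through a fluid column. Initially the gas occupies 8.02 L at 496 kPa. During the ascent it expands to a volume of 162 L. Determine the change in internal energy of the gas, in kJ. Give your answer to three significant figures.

ΔU ≈ -6.96 kJ

γ = 7/5 for a diatomic ideal gas.
P₂ = P₁(V₁/V₂)^γ = 496×(8.02/162)^(7/5) = 7.379 kPa.
For a reversible adiabat, W_by_gas = (P₁V₁ − P₂V₂)/(γ−1).
W_by = (496000×0.00802 − 7379×0.162) / (2/5) = 6956 J.
Q = 0 ⇒ ΔU = −W_by = -6956 J.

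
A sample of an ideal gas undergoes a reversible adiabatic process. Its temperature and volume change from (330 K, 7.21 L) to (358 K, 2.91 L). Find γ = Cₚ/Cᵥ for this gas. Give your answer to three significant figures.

TV^(γ−1) = const ⇒ γ − 1 = ln(T₂/T₁) / ln(V₁/V₂).
γ = 1 + ln(358/330) / ln(7.21/2.91) = 1.09.

γ ≈ 1.09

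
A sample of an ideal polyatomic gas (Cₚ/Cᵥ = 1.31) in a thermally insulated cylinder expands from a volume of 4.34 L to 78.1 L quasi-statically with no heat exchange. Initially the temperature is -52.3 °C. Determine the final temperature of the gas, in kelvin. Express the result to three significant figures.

Adiabatic: T₁V₁^(γ−1) = T₂V₂^(γ−1) ⇒ T₂ = T₁ (V₁/V₂)^(γ−1).
T₁ = -52.3 °C = 220.8 K.
T₂ = 220.8 × (4.34/78.1)^(0.31) = 90.16 K.

T₂ ≈ 90.2 K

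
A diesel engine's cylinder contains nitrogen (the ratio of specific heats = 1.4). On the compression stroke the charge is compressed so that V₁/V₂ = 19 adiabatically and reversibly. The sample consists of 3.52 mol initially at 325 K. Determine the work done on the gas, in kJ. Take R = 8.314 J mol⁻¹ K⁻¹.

For a reversible adiabat TV^(γ−1) is constant, so T₂ = T₁ (V₁/V₂)^(γ−1).
T₂ = 325 × 19^(0.4) = 1055 K.
Q = 0, so ΔU = W_on_gas = nCᵥΔT with Cᵥ = R/(γ−1) = 20.79 J/(mol·K).
ΔU = 3.52 × 20.79 × (1055 − 325) = 53430 J.

W ≈ 53.4 kJ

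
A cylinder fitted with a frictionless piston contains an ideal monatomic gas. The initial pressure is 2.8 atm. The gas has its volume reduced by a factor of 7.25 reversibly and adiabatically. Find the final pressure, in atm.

Adiabatic: P₁V₁^γ = P₂V₂^γ ⇒ P₂ = P₁ (V₁/V₂)^γ.
For a monatomic ideal gas γ = 5/3.
P₂ = 2.8 × 7.25^(5/3) = 76.04 atm.

P₂ ≈ 76.0 atm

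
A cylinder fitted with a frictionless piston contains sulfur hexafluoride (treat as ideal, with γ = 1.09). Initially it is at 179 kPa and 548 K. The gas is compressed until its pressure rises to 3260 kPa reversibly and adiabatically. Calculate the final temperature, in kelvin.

T₂ ≈ 696 K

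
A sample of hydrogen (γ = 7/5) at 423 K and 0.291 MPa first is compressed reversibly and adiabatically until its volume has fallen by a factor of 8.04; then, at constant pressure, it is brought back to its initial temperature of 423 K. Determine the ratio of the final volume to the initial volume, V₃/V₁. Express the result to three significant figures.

V₃/V₁ ≈ 0.0540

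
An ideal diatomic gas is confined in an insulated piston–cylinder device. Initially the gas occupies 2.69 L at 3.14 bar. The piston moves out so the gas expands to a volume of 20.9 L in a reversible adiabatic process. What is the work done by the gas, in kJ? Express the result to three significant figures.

γ = 7/5 for a diatomic ideal gas.
P₂ = P₁(V₁/V₂)^γ = 3.14×(2.69/20.9)^(7/5) = 0.178 bar.
For a reversible adiabat, W_by_gas = (P₁V₁ − P₂V₂)/(γ−1).
W_by = (314000×0.00269 − 17800×0.0209) / (2/5) = 1182 J.

W ≈ 1.18 kJ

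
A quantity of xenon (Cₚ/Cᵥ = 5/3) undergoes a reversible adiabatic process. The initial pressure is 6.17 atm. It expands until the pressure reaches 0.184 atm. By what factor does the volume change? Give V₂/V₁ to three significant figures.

From PV^γ = const, V₂/V₁ = (P₁/P₂)^(1/γ).
V₂/V₁ = (6.17/0.184)^(3/5) = 8.228.

V₂/V₁ ≈ 8.23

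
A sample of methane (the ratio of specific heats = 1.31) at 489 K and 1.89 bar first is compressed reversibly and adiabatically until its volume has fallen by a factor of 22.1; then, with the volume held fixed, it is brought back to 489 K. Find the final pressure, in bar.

P₃ ≈ 41.8 bar

Adiabatic step (PV^γ = const): P₂ = 1.89×22.1^(1.31) = 109 bar; T₂ = 489×22.1^(0.31) = 1277 K.
Isochoric: P₃ = P₂(T₃/T₂) = 109 × (489/1277) = 41.77 bar.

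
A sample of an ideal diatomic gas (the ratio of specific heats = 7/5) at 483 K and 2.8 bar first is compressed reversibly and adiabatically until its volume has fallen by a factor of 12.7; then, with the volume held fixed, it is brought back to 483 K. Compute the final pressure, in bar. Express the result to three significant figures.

Adiabatic step (PV^γ = const): P₂ = 2.8×12.7^(7/5) = 98.28 bar; T₂ = 483×12.7^(2/5) = 1335 K.
Isochoric: P₃ = P₂(T₃/T₂) = 98.28 × (483/1335) = 35.56 bar.

P₃ ≈ 35.6 bar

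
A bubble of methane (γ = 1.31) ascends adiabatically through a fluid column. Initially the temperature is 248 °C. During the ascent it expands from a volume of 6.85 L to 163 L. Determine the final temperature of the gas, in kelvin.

Adiabatic: T₁V₁^(γ−1) = T₂V₂^(γ−1) ⇒ T₂ = T₁ (V₁/V₂)^(γ−1).
T₁ = 248 °C = 521.1 K.
T₂ = 521.1 × (6.85/163)^(0.31) = 195.1 K.

T₂ ≈ 195 K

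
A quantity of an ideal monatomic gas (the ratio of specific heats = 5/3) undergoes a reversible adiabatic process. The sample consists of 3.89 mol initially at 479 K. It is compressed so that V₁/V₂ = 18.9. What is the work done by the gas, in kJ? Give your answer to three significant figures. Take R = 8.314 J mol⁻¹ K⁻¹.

Adiabatic: T₁V₁^(γ−1) = T₂V₂^(γ−1) ⇒ T₂ = T₁ (V₁/V₂)^(γ−1).
T₂ = 479 × 18.9^(2/3) = 3399 K.
Q = 0, so ΔU = W_on_gas = nCᵥΔT with Cᵥ = R/(γ−1) = 12.47 J/(mol·K).
ΔU = 3.89 × 12.47 × (3399 − 479) = 141600 J.
Work done by the gas = −ΔU = -141600 J.

W ≈ -142 kJ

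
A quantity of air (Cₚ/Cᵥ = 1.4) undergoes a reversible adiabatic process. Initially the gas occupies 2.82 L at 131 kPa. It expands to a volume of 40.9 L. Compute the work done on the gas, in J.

W ≈ -607 J

P₂ = P₁(V₁/V₂)^γ = 131×(2.82/40.9)^(1.4) = 3.099 kPa.
For a reversible adiabat, W_by_gas = (P₁V₁ − P₂V₂)/(γ−1).
W_by = (131000×0.00282 − 3099×0.0409) / (0.4) = 606.7 J.
W_on_gas = −W_by = -606.7 J.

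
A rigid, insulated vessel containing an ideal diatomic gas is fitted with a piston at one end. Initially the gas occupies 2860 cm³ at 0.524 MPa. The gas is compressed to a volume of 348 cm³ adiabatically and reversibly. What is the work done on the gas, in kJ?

γ = 7/5 for a diatomic ideal gas.
P₂ = P₁(V₁/V₂)^γ = 0.524×(2860/348)^(7/5) = 10 MPa.
For a reversible adiabat, W_by_gas = (P₁V₁ − P₂V₂)/(γ−1).
W_by = (524000×0.00286 − 1×10^7×0.000348) / (2/5) = -4954 J.
W_on_gas = −W_by = 4954 J.

W ≈ 4.95 kJ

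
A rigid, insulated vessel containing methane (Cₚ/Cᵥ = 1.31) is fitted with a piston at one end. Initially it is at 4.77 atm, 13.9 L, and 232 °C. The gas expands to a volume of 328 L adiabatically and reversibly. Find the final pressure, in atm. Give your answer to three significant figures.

P₂ ≈ 0.0759 atm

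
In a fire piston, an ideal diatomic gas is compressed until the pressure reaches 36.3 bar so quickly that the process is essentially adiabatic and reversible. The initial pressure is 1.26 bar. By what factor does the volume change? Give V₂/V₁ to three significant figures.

V₂/V₁ ≈ 0.0907

From PV^γ = const, V₂/V₁ = (P₁/P₂)^(1/γ).
For a diatomic ideal gas γ = 7/5.
V₂/V₁ = (1.26/36.3)^(5/7) = 0.09067.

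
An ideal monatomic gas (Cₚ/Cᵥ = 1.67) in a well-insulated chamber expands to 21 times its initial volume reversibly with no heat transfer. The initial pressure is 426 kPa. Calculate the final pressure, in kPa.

P₂ ≈ 2.64 kPa

Adiabatic: P₁V₁^γ = P₂V₂^γ ⇒ P₂ = P₁ (V₁/V₂)^γ.
P₂ = 426 × (1/21)^(1.67) = 2.638 kPa.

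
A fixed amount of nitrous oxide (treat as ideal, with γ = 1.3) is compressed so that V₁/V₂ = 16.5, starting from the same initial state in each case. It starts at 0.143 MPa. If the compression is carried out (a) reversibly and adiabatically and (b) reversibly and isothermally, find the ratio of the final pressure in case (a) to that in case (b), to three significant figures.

Isothermal: P_b = P₁(V₁/V₂) = 0.143×16.5.
Adiabatic: P_a = P₁(V₁/V₂)^γ = 0.143×16.5^(1.3).
P_a/P_b = (V₁/V₂)^(γ−1) = 16.5^(0.3) = 2.319.

P_adiabatic / P_isothermal ≈ 2.32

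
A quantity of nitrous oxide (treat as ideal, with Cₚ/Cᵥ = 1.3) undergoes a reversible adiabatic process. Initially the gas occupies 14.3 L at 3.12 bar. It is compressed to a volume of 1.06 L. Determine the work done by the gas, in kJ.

W ≈ -17.6 kJ

P₂ = P₁(V₁/V₂)^γ = 3.12×(14.3/1.06)^(1.3) = 91.87 bar.
For a reversible adiabat, W_by_gas = (P₁V₁ − P₂V₂)/(γ−1).
W_by = (312000×0.0143 − 9.187×10^6×0.00106) / (0.3) = -17590 J.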